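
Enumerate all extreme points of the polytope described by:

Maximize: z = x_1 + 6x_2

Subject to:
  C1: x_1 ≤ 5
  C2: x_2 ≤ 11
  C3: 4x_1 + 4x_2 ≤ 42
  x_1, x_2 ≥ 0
Each vertex is the intersection of two constraint boundaries that also satisfies all remaining constraints:
  x_1 = 0 and x_2 = 0 → (0, 0)
  x_1 = 5 and x_2 = 0 → (5, 0)
  x_1 = 5 and 4x_1 + 4x_2 = 42 → (5, 5.5)
  4x_1 + 4x_2 = 42 and x_1 = 0 → (0, 10.5)

Vertices: (0, 0), (5, 0), (5, 5.5), (0, 10.5)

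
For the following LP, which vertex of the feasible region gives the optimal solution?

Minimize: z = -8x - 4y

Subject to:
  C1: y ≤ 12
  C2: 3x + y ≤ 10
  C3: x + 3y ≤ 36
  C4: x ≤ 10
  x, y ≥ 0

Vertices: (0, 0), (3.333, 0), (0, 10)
Evaluating z = -8x - 4y at each vertex:
  (0, 0): z = 0
  (3.333, 0): z = -26.67
  (0, 10): z = -40

The smallest value is z = -40, attained at (0, 10).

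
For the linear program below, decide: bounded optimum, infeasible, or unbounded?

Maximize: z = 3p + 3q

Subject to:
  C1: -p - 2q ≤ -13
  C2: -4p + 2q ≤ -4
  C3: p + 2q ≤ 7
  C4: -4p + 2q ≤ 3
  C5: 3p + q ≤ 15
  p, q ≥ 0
C3 requires p + 2q ≤ 7, while C1 (-p - 2q ≤ -13) is equivalent to p + 2q ≥ 13. Together they would need 13 ≤ p + 2q ≤ 7, which is impossible since 13 > 7. No point satisfies all constraints.

Infeasible — the constraint set is empty.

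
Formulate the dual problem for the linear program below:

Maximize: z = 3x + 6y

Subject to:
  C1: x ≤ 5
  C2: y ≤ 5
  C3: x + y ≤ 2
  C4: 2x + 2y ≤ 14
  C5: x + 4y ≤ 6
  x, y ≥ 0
Minimize: z = 5y1 + 5y2 + 2y3 + 14y4 + 6y5

Subject to:
  C1: -y1 - y3 - 2y4 - y5 ≤ -3
  C2: -y2 - y3 - 2y4 - 4y5 ≤ -6
  y1, y2, y3, y4, y5 ≥ 0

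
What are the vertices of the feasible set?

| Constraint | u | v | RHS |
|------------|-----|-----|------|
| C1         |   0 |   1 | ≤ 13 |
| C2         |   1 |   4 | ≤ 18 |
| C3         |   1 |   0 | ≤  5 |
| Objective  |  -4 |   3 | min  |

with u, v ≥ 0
Each vertex is the intersection of two constraint boundaries that also satisfies all remaining constraints:
  u = 0 and v = 0 → (0, 0)
  u = 5 and v = 0 → (5, 0)
  u + 4v = 18 and u = 5 → (5, 3.25)
  u + 4v = 18 and u = 0 → (0, 4.5)

Vertices: (0, 0), (5, 0), (5, 3.25), (0, 4.5)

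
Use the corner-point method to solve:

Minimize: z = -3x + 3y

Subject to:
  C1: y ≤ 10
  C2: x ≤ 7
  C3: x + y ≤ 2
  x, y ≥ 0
x = 2, y = 0, z = -6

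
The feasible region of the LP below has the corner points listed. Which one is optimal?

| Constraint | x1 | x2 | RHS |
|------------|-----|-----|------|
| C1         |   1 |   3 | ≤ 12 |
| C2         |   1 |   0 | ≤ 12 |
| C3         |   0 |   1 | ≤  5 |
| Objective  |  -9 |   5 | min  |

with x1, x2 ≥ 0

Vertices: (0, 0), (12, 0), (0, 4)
(12, 0) with z = -108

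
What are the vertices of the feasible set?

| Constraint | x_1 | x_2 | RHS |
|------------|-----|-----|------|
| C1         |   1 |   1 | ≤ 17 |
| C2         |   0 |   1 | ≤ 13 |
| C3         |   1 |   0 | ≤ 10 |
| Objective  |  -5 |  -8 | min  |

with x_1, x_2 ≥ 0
Each vertex is the intersection of two constraint boundaries that also satisfies all remaining constraints:
  x_1 = 0 and x_2 = 0 → (0, 0)
  x_1 = 10 and x_2 = 0 → (10, 0)
  x_1 + x_2 = 17 and x_1 = 10 → (10, 7)
  x_1 + x_2 = 17 and x_2 = 13 → (4, 13)
  x_2 = 13 and x_1 = 0 → (0, 13)

Vertices: (0, 0), (10, 0), (10, 7), (4, 13), (0, 13)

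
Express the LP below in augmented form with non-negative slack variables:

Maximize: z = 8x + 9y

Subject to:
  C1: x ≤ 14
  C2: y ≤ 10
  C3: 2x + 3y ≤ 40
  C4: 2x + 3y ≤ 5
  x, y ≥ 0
max z = 8x + 9y

s.t.
  x + s1 = 14
  y + s2 = 10
  2x + 3y + s3 = 40
  2x + 3y + s4 = 5
  x, y, s1, s2, s3, s4 ≥ 0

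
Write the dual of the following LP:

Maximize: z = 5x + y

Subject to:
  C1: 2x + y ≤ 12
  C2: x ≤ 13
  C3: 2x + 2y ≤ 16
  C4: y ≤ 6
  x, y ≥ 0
Minimize: z = 12y1 + 13y2 + 16y3 + 6y4

Subject to:
  C1: -2y1 - y2 - 2y3 ≤ -5
  C2: -y1 - 2y3 - y4 ≤ -1
  y1, y2, y3, y4 ≥ 0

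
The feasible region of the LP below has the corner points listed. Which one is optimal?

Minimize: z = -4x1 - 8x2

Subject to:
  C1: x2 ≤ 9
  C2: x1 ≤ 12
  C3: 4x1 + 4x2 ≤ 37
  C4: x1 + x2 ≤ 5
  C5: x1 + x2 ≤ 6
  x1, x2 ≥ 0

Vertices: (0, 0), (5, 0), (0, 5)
(0, 5) with z = -40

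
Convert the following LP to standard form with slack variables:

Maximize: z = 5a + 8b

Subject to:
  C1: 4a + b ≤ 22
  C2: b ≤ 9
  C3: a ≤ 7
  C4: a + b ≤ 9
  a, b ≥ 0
max z = 5a + 8b

s.t.
  4a + b + s1 = 22
  b + s2 = 9
  a + s3 = 7
  a + b + s4 = 9
  a, b, s1, s2, s3, s4 ≥ 0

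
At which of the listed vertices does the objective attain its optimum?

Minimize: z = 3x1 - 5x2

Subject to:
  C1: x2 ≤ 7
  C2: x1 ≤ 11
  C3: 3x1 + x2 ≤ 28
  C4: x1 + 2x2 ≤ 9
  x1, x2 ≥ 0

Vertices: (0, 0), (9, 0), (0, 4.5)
(0, 4.5) with z = -22.5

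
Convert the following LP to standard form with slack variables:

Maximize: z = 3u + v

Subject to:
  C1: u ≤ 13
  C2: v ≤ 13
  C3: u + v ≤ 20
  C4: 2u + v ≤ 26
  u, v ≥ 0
max z = 3u + v

s.t.
  u + s1 = 13
  v + s2 = 13
  u + v + s3 = 20
  2u + v + s4 = 26
  u, v, s1, s2, s3, s4 ≥ 0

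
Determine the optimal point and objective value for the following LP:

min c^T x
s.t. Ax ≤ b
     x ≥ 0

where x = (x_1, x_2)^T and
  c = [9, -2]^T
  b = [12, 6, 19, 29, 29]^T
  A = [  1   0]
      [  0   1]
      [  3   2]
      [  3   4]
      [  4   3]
x_1 = 0, x_2 = 6, z = -12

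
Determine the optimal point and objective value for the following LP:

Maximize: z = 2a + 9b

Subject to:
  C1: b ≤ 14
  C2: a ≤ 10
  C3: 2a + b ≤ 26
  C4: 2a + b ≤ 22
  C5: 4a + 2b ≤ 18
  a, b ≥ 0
a = 0, b = 9, z = 81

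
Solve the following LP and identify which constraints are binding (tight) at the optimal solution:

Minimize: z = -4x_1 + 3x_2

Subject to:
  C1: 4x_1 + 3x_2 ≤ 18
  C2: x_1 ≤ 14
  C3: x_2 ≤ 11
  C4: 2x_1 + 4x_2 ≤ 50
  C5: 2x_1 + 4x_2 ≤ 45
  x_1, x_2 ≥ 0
Optimal: x_1 = 4.5, x_2 = 0
Binding: C1, x_2 ≥ 0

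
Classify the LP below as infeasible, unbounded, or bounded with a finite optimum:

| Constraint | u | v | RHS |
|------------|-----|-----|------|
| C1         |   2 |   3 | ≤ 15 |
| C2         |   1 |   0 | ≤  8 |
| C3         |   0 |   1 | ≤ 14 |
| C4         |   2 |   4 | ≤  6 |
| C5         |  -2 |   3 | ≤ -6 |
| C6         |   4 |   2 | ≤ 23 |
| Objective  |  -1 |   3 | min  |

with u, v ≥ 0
The point (3, 0) satisfies every constraint, so the LP is feasible; the constraints give u ≤ 8 and v ≤ 14, which with u, v ≥ 0 keep the feasible region inside a bounded box. A feasible, bounded LP attains a finite optimum at a vertex.

Bounded optimum: z* = -3 at (3, 0).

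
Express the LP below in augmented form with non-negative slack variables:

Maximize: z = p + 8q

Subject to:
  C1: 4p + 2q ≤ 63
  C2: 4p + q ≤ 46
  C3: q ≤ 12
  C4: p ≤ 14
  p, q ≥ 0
max z = p + 8q

s.t.
  4p + 2q + s1 = 63
  4p + q + s2 = 46
  q + s3 = 12
  p + s4 = 14
  p, q, s1, s2, s3, s4 ≥ 0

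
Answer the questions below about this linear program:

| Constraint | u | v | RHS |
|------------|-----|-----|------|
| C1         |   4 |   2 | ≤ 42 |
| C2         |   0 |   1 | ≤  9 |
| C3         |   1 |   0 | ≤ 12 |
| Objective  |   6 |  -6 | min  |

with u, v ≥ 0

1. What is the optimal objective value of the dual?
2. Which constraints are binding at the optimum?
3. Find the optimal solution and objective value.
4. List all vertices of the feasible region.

1. -54 (by strong duality, equal to the primal optimum)
2. C2, u ≥ 0
3. u = 0, v = 9, z = -54
4. (0, 0), (10.5, 0), (6, 9), (0, 9)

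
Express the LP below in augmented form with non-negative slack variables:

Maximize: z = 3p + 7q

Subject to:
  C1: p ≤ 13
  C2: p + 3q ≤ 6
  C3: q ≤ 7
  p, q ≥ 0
max z = 3p + 7q

s.t.
  p + s1 = 13
  p + 3q + s2 = 6
  q + s3 = 7
  p, q, s1, s2, s3 ≥ 0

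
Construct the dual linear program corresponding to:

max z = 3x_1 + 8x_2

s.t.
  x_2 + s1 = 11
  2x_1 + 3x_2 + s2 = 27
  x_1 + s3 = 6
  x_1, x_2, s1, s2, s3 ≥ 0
Minimize: z = 11y1 + 27y2 + 6y3

Subject to:
  C1: -2y2 - y3 ≤ -3
  C2: -y1 - 3y2 ≤ -8
  y1, y2, y3 ≥ 0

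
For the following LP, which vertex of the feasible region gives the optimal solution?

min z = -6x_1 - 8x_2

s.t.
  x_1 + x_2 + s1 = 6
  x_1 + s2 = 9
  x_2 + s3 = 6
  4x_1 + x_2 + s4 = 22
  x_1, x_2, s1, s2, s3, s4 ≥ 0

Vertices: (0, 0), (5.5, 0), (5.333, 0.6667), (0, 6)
Evaluating z = -6x_1 - 8x_2 at each vertex:
  (0, 0): z = 0
  (5.5, 0): z = -33
  (5.333, 0.6667): z = -37.33
  (0, 6): z = -48

The smallest value is z = -48, attained at (0, 6).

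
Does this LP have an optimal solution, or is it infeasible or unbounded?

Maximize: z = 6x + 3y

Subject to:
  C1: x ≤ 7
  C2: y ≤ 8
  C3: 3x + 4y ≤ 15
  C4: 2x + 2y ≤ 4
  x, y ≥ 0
The point (2, 0) satisfies every constraint, so the LP is feasible; the constraints give x ≤ 7 and y ≤ 8, which with x, y ≥ 0 keep the feasible region inside a bounded box. A feasible, bounded LP attains a finite optimum at a vertex.

Evaluating z = 6x + 3y at each vertex:
  (0, 0): z = 0
  (2, 0): z = 12
  (0, 2): z = 6

The LP has an optimal solution: (2, 0) with z = 12.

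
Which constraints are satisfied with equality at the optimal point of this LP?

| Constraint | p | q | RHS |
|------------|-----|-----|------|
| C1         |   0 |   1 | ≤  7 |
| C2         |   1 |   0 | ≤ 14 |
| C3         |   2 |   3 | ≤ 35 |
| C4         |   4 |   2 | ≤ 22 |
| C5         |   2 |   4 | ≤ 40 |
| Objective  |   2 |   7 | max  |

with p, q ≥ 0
Optimal: p = 2, q = 7
Binding: C1, C4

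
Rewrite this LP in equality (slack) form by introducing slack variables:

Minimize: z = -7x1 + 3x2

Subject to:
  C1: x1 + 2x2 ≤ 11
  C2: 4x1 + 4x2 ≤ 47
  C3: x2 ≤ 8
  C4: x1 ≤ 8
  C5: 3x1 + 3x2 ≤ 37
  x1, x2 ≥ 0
min z = -7x1 + 3x2

s.t.
  x1 + 2x2 + s1 = 11
  4x1 + 4x2 + s2 = 47
  x2 + s3 = 8
  x1 + s4 = 8
  3x1 + 3x2 + s5 = 37
  x1, x2, s1, s2, s3, s4, s5 ≥ 0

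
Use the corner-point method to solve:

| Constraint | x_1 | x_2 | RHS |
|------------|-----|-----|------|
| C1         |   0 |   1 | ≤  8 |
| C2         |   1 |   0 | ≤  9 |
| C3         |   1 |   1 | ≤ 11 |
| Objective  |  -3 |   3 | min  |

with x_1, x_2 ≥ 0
Each vertex is the intersection of two constraint boundaries that also satisfies all remaining constraints:
  x_1 = 0 and x_2 = 0 → (0, 0)
  x_1 = 9 and x_2 = 0 → (9, 0)
  x_1 = 9 and x_1 + x_2 = 11 → (9, 2)
  x_2 = 8 and x_1 + x_2 = 11 → (3, 8)
  x_2 = 8 and x_1 = 0 → (0, 8)

Evaluating z = -3x_1 + 3x_2 at each vertex:
  (0, 0): z = 0
  (9, 0): z = -27
  (9, 2): z = -21
  (3, 8): z = 15
  (0, 8): z = 24

The minimum is at (9, 0) with z = -27.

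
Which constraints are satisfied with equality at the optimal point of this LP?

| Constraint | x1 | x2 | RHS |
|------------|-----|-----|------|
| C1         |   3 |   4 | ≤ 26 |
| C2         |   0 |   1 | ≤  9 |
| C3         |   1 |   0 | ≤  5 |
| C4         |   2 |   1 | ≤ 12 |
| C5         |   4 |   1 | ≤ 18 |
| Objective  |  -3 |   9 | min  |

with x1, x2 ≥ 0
Optimal: x1 = 4.5, x2 = 0
Slack at optimum:
  C1: slack = 12.5
  C2: slack = 9
  C3: slack = 0.5
  C4: slack = 3
  C5: slack = 0 (binding)
  x1 ≥ 0: x1 = 4.5
  x2 ≥ 0: x2 = 0 (binding)
Binding constraints: C5, x2 ≥ 0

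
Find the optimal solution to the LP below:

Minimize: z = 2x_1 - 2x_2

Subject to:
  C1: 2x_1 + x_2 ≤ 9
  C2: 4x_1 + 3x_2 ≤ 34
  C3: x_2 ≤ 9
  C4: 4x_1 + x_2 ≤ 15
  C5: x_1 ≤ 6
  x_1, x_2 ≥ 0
Each vertex is the intersection of two constraint boundaries that also satisfies all remaining constraints:
  x_1 = 0 and x_2 = 0 → (0, 0)
  4x_1 + x_2 = 15 and x_2 = 0 → (3.75, 0)
  2x_1 + x_2 = 9 and 4x_1 + x_2 = 15 → (3, 3)
  2x_1 + x_2 = 9 and x_2 = 9 → (0, 9)

Evaluating z = 2x_1 - 2x_2 at each vertex:
  (0, 0): z = 0
  (3.75, 0): z = 7.5
  (3, 3): z = 0
  (0, 9): z = -18

The minimum is at (0, 9) with z = -18.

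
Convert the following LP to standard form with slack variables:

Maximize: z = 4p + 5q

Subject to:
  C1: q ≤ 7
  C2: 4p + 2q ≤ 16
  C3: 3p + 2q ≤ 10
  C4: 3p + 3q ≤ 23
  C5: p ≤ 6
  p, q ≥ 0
max z = 4p + 5q

s.t.
  q + s1 = 7
  4p + 2q + s2 = 16
  3p + 2q + s3 = 10
  3p + 3q + s4 = 23
  p + s5 = 6
  p, q, s1, s2, s3, s4, s5 ≥ 0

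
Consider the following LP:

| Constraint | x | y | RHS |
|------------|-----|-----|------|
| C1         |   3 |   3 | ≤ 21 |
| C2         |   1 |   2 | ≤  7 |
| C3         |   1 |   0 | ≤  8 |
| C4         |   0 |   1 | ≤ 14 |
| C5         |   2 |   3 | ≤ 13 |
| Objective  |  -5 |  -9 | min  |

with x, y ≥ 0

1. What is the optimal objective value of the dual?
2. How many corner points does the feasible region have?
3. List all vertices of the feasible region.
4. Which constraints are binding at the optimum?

1. -34 (by strong duality, equal to the primal optimum)
2. 4
3. (0, 0), (6.5, 0), (5, 1), (0, 3.5)
4. C2, C5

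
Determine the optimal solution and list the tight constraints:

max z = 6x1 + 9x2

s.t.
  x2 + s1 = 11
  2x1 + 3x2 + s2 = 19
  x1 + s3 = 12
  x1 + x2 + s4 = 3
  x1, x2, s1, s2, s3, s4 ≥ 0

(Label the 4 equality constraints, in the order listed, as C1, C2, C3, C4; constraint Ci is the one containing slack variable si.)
Optimal: x1 = 0, x2 = 3
Binding: C4, x1 ≥ 0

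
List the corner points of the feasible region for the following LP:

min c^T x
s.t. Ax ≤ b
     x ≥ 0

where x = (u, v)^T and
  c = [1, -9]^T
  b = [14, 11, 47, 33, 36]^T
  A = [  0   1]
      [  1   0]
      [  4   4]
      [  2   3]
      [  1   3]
Each vertex is the intersection of two constraint boundaries that also satisfies all remaining constraints:
  u = 0 and v = 0 → (0, 0)
  u = 11 and v = 0 → (11, 0)
  u = 11 and 4u + 4v = 47 → (11, 0.75)
  4u + 4v = 47 and 2u + 3v = 33 → (2.25, 9.5)
  2u + 3v = 33 and u = 0 → (0, 11)

Vertices: (0, 0), (11, 0), (11, 0.75), (2.25, 9.5), (0, 11)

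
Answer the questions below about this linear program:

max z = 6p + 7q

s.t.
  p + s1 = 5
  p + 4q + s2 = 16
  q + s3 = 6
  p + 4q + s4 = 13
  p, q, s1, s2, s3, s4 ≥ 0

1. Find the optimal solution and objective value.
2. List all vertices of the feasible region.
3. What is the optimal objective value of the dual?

1. p = 5, q = 2, z = 44
2. (0, 0), (5, 0), (5, 2), (0, 3.25)
3. 44 (by strong duality, equal to the primal optimum)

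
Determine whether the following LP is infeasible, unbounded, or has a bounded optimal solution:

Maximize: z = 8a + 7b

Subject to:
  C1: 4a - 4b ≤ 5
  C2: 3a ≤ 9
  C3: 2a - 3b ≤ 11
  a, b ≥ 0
Feasible point: (0, 0) satisfies every constraint, so the LP is feasible.
Direction d = (0, 1): for each constraint row a, a·d ≤ 0 —
  (4)(0) + (-4)(1) = -4 ≤ 0
  (3)(0) + (0)(1) = 0 ≤ 0
  (2)(0) + (-3)(1) = -3 ≤ 0
and d ≥ 0, so (0, 0) + t·d stays feasible for every t ≥ 0. Along this ray z = 8a + 7b changes by 7 per unit t, so z → +∞.

Unbounded: there is a feasible ray along which z → +∞.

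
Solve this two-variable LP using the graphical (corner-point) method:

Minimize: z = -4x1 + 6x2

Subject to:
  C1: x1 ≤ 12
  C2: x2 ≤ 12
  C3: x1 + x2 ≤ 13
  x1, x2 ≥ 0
Each vertex is the intersection of two constraint boundaries that also satisfies all remaining constraints:
  x1 = 0 and x2 = 0 → (0, 0)
  x1 = 12 and x2 = 0 → (12, 0)
  x1 = 12 and x1 + x2 = 13 → (12, 1)
  x2 = 12 and x1 + x2 = 13 → (1, 12)
  x2 = 12 and x1 = 0 → (0, 12)

Evaluating z = -4x1 + 6x2 at each vertex:
  (0, 0): z = 0
  (12, 0): z = -48
  (12, 1): z = -42
  (1, 12): z = 68
  (0, 12): z = 72

The minimum is at (12, 0) with z = -48.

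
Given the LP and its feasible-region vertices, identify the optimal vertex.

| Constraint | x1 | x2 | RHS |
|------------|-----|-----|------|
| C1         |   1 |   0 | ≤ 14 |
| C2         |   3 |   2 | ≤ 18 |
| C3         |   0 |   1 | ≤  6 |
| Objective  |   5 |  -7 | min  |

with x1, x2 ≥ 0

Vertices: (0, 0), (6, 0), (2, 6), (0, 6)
Evaluating z = 5x1 - 7x2 at each vertex:
  (0, 0): z = 0
  (6, 0): z = 30
  (2, 6): z = -32
  (0, 6): z = -42

The smallest value is z = -42, attained at (0, 6).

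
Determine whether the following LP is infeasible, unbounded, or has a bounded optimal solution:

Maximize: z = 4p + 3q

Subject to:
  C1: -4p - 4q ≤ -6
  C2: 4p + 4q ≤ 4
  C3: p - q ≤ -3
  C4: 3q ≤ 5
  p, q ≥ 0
C2 requires 4p + 4q ≤ 4, while C1 (-4p - 4q ≤ -6) is equivalent to 4p + 4q ≥ 6. Together they would need 6 ≤ 4p + 4q ≤ 4, which is impossible since 6 > 4. No point satisfies all constraints.

Infeasible: no point satisfies all constraints simultaneously.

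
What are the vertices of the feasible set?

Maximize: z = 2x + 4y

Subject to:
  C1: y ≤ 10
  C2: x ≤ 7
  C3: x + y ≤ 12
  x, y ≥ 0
Each vertex is the intersection of two constraint boundaries that also satisfies all remaining constraints:
  x = 0 and y = 0 → (0, 0)
  x = 7 and y = 0 → (7, 0)
  x = 7 and x + y = 12 → (7, 5)
  y = 10 and x + y = 12 → (2, 10)
  y = 10 and x = 0 → (0, 10)

Vertices: (0, 0), (7, 0), (7, 5), (2, 10), (0, 10)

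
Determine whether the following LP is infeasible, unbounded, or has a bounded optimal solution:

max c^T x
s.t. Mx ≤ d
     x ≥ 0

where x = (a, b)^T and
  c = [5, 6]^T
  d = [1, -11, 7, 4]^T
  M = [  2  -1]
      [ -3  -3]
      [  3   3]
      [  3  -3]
One constraint requires 3a + 3b ≤ 7, while the constraint -3a - 3b ≤ -11 is equivalent to 3a + 3b ≥ 11. Together they would need 11 ≤ 3a + 3b ≤ 7, which is impossible since 11 > 7. No point satisfies all constraints.

Infeasible: no point satisfies all constraints simultaneously.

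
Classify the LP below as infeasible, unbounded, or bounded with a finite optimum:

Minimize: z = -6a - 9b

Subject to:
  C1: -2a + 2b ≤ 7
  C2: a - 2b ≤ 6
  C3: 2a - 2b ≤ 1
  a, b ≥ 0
Feasible point: (0, 0) satisfies every constraint, so the LP is feasible.
Direction d = (1, 1): for each constraint row a, a·d ≤ 0 —
  (-2)(1) + (2)(1) = 0 ≤ 0
  (1)(1) + (-2)(1) = -1 ≤ 0
  (2)(1) + (-2)(1) = 0 ≤ 0
and d ≥ 0, so (0, 0) + t·d stays feasible for every t ≥ 0. Along this ray z = -6a - 9b changes by -15 per unit t, so z → −∞.

The LP is unbounded; z can be made arbitrarily small.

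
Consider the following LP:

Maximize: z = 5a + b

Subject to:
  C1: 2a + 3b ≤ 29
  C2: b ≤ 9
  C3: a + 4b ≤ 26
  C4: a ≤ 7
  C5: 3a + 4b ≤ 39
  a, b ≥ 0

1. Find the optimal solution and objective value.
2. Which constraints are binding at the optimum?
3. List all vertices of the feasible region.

1. a = 7, b = 4.5, z = 39.5
2. C4, C5
3. (0, 0), (7, 0), (7, 4.5), (6.5, 4.875), (0, 6.5)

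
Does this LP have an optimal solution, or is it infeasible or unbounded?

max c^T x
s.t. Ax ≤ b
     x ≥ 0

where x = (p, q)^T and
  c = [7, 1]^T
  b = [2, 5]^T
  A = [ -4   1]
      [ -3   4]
Feasible point: (0, 0) satisfies every constraint, so the LP is feasible.
Direction d = (1, 0): for each constraint row a, a·d ≤ 0 —
  (-4)(1) + (1)(0) = -4 ≤ 0
  (-3)(1) + (4)(0) = -3 ≤ 0
and d ≥ 0, so (0, 0) + t·d stays feasible for every t ≥ 0. Along this ray z = 7p + q changes by 7 per unit t, so z → +∞.

Unbounded — the objective can increase without bound over the feasible region.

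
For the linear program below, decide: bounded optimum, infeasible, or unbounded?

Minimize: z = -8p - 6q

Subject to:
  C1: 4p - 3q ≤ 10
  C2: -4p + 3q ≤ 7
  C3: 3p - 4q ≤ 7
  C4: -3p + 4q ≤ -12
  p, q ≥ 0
C3 requires 3p - 4q ≤ 7, while C4 (-3p + 4q ≤ -12) is equivalent to 3p - 4q ≥ 12. Together they would need 12 ≤ 3p - 4q ≤ 7, which is impossible since 12 > 7. No point satisfies all constraints.

Infeasible: no point satisfies all constraints simultaneously.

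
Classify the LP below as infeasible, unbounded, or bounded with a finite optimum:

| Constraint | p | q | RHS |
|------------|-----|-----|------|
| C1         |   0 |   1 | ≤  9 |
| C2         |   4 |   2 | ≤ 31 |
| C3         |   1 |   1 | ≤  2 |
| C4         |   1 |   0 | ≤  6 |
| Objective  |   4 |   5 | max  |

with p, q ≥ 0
The point (0, 2) satisfies every constraint, so the LP is feasible; the constraints give p ≤ 6 and q ≤ 9, which with p, q ≥ 0 keep the feasible region inside a bounded box. A feasible, bounded LP attains a finite optimum at a vertex.

Evaluating z = 4p + 5q at each vertex:
  (0, 0): z = 0
  (2, 0): z = 8
  (0, 2): z = 10

The LP has an optimal solution: (0, 2) with z = 10.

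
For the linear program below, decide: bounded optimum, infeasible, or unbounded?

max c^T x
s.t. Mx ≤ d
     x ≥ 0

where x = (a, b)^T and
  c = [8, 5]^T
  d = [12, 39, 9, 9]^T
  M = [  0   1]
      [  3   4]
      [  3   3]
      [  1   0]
The point (3, 0) satisfies every constraint, so the LP is feasible; the constraints give a ≤ 9 and b ≤ 12, which with a, b ≥ 0 keep the feasible region inside a bounded box. A feasible, bounded LP attains a finite optimum at a vertex.

The LP has an optimal solution: (3, 0) with z = 24.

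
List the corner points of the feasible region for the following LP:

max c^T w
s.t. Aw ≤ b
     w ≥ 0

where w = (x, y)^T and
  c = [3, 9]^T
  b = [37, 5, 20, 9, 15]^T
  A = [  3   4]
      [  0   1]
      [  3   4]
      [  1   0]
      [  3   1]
Each vertex is the intersection of two constraint boundaries that also satisfies all remaining constraints:
  x = 0 and y = 0 → (0, 0)
  3x + y = 15 and y = 0 → (5, 0)
  3x + 4y = 20 and 3x + y = 15 → (4.444, 1.667)
  y = 5 and 3x + 4y = 20 → (0, 5)

Vertices: (0, 0), (5, 0), (4.444, 1.667), (0, 5)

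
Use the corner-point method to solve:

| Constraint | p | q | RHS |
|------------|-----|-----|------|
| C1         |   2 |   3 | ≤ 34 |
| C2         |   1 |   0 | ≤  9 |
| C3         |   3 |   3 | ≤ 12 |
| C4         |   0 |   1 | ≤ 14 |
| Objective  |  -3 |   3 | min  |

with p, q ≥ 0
Each vertex is the intersection of two constraint boundaries that also satisfies all remaining constraints:
  p = 0 and q = 0 → (0, 0)
  3p + 3q = 12 and q = 0 → (4, 0)
  3p + 3q = 12 and p = 0 → (0, 4)

Evaluating z = -3p + 3q at each vertex:
  (0, 0): z = 0
  (4, 0): z = -12
  (0, 4): z = 12

The minimum is at (4, 0) with z = -12.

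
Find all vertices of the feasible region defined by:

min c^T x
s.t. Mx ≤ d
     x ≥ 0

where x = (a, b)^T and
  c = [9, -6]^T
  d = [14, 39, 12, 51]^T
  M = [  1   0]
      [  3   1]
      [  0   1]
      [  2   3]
Each vertex is the intersection of two constraint boundaries that also satisfies all remaining constraints:
  a = 0 and b = 0 → (0, 0)
  3a + b = 39 and b = 0 → (13, 0)
  3a + b = 39 and 2a + 3b = 51 → (9.429, 10.71)
  b = 12 and 2a + 3b = 51 → (7.5, 12)
  b = 12 and a = 0 → (0, 12)

Vertices: (0, 0), (13, 0), (9.429, 10.71), (7.5, 12), (0, 12)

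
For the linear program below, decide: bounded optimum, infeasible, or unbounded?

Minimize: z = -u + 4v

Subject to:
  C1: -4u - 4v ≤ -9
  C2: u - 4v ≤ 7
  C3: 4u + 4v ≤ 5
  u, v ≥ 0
C3 requires 4u + 4v ≤ 5, while C1 (-4u - 4v ≤ -9) is equivalent to 4u + 4v ≥ 9. Together they would need 9 ≤ 4u + 4v ≤ 5, which is impossible since 9 > 5. No point satisfies all constraints.

Infeasible — the constraint set is empty.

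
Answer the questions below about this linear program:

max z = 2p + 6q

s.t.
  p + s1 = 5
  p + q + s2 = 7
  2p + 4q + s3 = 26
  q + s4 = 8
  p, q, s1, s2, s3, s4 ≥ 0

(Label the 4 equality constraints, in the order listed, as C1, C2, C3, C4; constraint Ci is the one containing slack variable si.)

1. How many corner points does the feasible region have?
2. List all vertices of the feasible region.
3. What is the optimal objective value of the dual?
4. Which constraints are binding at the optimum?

1. 5
2. (0, 0), (5, 0), (5, 2), (1, 6), (0, 6.5)
3. 39 (by strong duality, equal to the primal optimum)
4. C3, p ≥ 0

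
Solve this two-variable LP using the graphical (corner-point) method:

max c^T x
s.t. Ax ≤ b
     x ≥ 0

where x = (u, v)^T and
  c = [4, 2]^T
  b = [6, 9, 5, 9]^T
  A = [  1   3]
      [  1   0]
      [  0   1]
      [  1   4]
Each vertex is the intersection of two constraint boundaries that also satisfies all remaining constraints:
  u = 0 and v = 0 → (0, 0)
  u + 3v = 6 and v = 0 → (6, 0)
  u + 3v = 6 and u = 0 → (0, 2)

Evaluating z = 4u + 2v at each vertex:
  (0, 0): z = 0
  (6, 0): z = 24
  (0, 2): z = 4

The maximum is at (6, 0) with z = 24.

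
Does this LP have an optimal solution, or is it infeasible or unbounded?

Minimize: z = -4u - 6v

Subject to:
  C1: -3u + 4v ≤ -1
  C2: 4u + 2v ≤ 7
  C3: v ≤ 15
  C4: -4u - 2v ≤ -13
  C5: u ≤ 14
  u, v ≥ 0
C2 requires 4u + 2v ≤ 7, while C4 (-4u - 2v ≤ -13) is equivalent to 4u + 2v ≥ 13. Together they would need 13 ≤ 4u + 2v ≤ 7, which is impossible since 13 > 7. No point satisfies all constraints.

Infeasible — the constraint set is empty.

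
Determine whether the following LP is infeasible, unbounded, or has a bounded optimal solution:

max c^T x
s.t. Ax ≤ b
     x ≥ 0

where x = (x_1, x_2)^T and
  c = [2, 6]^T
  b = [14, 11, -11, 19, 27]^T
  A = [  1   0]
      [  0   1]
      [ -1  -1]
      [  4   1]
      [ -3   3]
The point (2, 11) satisfies every constraint, so the LP is feasible; the constraints give x_1 ≤ 14 and x_2 ≤ 11, which with x_1, x_2 ≥ 0 keep the feasible region inside a bounded box. A feasible, bounded LP attains a finite optimum at a vertex.

Evaluating z = 2x_1 + 6x_2 at each vertex:
  (2.667, 8.333): z = 55.33
  (2, 11): z = 70
  (1, 10): z = 62

Feasible with finite optimum z* = 70 at (2, 11).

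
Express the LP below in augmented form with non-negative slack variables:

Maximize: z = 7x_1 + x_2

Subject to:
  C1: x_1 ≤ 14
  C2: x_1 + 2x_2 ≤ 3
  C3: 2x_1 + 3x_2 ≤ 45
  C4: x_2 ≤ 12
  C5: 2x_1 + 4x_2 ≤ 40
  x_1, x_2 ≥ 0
max z = 7x_1 + x_2

s.t.
  x_1 + s1 = 14
  x_1 + 2x_2 + s2 = 3
  2x_1 + 3x_2 + s3 = 45
  x_2 + s4 = 12
  2x_1 + 4x_2 + s5 = 40
  x_1, x_2, s1, s2, s3, s4, s5 ≥ 0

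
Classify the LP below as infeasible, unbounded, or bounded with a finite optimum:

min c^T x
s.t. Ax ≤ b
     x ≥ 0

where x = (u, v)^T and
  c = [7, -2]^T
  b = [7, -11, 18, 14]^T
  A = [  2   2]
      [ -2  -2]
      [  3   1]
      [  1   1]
One constraint requires 2u + 2v ≤ 7, while the constraint -2u - 2v ≤ -11 is equivalent to 2u + 2v ≥ 11. Together they would need 11 ≤ 2u + 2v ≤ 7, which is impossible since 11 > 7. No point satisfies all constraints.

Infeasible — the constraint set is empty.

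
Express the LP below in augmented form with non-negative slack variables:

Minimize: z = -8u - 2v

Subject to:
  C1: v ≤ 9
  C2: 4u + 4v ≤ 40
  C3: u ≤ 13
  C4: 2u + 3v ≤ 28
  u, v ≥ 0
min z = -8u - 2v

s.t.
  v + s1 = 9
  4u + 4v + s2 = 40
  u + s3 = 13
  2u + 3v + s4 = 28
  u, v, s1, s2, s3, s4 ≥ 0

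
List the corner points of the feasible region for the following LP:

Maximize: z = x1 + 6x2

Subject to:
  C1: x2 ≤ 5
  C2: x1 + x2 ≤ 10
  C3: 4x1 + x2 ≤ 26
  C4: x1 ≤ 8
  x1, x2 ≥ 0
Each vertex is the intersection of two constraint boundaries that also satisfies all remaining constraints:
  x1 = 0 and x2 = 0 → (0, 0)
  4x1 + x2 = 26 and x2 = 0 → (6.5, 0)
  x1 + x2 = 10 and 4x1 + x2 = 26 → (5.333, 4.667)
  x2 = 5 and x1 + x2 = 10 → (5, 5)
  x2 = 5 and x1 = 0 → (0, 5)

Vertices: (0, 0), (6.5, 0), (5.333, 4.667), (5, 5), (0, 5)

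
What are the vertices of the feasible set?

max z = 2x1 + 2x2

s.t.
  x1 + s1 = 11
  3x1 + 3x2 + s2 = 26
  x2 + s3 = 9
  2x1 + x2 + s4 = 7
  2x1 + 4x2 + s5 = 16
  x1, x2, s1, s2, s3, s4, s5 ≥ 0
Each vertex is the intersection of two constraint boundaries that also satisfies all remaining constraints:
  x1 = 0 and x2 = 0 → (0, 0)
  2x1 + x2 = 7 and x2 = 0 → (3.5, 0)
  2x1 + x2 = 7 and 2x1 + 4x2 = 16 → (2, 3)
  2x1 + 4x2 = 16 and x1 = 0 → (0, 4)

Vertices: (0, 0), (3.5, 0), (2, 3), (0, 4)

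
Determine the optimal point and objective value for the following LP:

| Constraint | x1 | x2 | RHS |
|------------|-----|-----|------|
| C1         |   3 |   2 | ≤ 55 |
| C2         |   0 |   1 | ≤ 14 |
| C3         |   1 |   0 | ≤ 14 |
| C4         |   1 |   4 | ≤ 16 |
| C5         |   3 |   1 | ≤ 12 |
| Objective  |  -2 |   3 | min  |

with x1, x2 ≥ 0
Each vertex is the intersection of two constraint boundaries that also satisfies all remaining constraints:
  x1 = 0 and x2 = 0 → (0, 0)
  3x1 + x2 = 12 and x2 = 0 → (4, 0)
  x1 + 4x2 = 16 and 3x1 + x2 = 12 → (2.909, 3.273)
  x1 + 4x2 = 16 and x1 = 0 → (0, 4)

Evaluating z = -2x1 + 3x2 at each vertex:
  (0, 0): z = 0
  (4, 0): z = -8
  (2.909, 3.273): z = 4
  (0, 4): z = 12

The minimum is at (4, 0) with z = -8.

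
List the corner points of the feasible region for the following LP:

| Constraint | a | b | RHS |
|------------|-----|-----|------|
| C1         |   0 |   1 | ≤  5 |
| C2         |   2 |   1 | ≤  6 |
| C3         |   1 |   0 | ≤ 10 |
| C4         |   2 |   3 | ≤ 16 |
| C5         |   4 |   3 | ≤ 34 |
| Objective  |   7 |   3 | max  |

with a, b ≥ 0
Each vertex is the intersection of two constraint boundaries that also satisfies all remaining constraints:
  a = 0 and b = 0 → (0, 0)
  2a + b = 6 and b = 0 → (3, 0)
  b = 5 and 2a + b = 6 → (0.5, 5)
  b = 5 and a = 0 → (0, 5)

Vertices: (0, 0), (3, 0), (0.5, 5), (0, 5)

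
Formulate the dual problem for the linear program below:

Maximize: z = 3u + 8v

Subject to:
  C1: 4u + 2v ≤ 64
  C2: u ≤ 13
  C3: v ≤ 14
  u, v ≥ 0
Minimize: z = 64y1 + 13y2 + 14y3

Subject to:
  C1: -4y1 - y2 ≤ -3
  C2: -2y1 - y3 ≤ -8
  y1, y2, y3 ≥ 0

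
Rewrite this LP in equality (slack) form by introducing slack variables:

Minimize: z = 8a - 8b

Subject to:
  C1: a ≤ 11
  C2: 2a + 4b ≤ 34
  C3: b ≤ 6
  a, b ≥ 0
min z = 8a - 8b

s.t.
  a + s1 = 11
  2a + 4b + s2 = 34
  b + s3 = 6
  a, b, s1, s2, s3 ≥ 0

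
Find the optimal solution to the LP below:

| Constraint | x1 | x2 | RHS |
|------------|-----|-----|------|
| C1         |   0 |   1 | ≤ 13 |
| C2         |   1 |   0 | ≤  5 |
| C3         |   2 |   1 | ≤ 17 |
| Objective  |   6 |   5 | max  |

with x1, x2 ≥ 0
Each vertex is the intersection of two constraint boundaries that also satisfies all remaining constraints:
  x1 = 0 and x2 = 0 → (0, 0)
  x1 = 5 and x2 = 0 → (5, 0)
  x1 = 5 and 2x1 + x2 = 17 → (5, 7)
  x2 = 13 and 2x1 + x2 = 17 → (2, 13)
  x2 = 13 and x1 = 0 → (0, 13)

Evaluating z = 6x1 + 5x2 at each vertex:
  (0, 0): z = 0
  (5, 0): z = 30
  (5, 7): z = 65
  (2, 13): z = 77
  (0, 13): z = 65

The maximum is at (2, 13) with z = 77.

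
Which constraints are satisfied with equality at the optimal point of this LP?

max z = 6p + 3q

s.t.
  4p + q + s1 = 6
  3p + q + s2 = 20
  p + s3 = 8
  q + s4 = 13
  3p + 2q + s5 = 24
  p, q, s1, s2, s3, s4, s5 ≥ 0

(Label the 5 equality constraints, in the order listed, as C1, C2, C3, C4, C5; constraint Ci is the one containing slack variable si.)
Optimal: p = 0, q = 6
Binding: C1, p ≥ 0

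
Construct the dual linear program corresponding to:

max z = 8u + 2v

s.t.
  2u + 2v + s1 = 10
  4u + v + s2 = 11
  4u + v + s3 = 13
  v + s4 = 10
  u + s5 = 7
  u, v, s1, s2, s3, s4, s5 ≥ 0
Minimize: z = 10y1 + 11y2 + 13y3 + 10y4 + 7y5

Subject to:
  C1: -2y1 - 4y2 - 4y3 - y5 ≤ -8
  C2: -2y1 - y2 - y3 - y4 ≤ -2
  y1, y2, y3, y4, y5 ≥ 0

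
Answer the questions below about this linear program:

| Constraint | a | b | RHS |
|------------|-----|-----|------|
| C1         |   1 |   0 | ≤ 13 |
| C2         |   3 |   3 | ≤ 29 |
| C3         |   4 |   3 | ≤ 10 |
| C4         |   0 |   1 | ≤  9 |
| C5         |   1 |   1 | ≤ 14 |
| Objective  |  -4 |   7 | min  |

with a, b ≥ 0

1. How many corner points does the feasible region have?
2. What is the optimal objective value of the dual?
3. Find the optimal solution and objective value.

1. 3
2. -10 (by strong duality, equal to the primal optimum)
3. a = 2.5, b = 0, z = -10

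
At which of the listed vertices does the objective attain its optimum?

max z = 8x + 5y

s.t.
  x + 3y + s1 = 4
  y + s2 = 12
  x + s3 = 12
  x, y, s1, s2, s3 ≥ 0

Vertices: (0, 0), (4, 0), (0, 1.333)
Evaluating z = 8x + 5y at each vertex:
  (0, 0): z = 0
  (4, 0): z = 32
  (0, 1.333): z = 6.667

The largest value is z = 32, attained at (4, 0).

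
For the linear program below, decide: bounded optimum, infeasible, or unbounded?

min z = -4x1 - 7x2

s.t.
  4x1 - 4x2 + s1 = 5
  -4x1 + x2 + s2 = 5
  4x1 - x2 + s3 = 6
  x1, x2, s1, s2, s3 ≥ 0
Feasible point: (0, 0) satisfies every constraint, so the LP is feasible.
Direction d = (1, 4): for each constraint row a, a·d ≤ 0 —
  (4)(1) + (-4)(4) = -12 ≤ 0
  (-4)(1) + (1)(4) = 0 ≤ 0
  (4)(1) + (-1)(4) = 0 ≤ 0
and d ≥ 0, so (0, 0) + t·d stays feasible for every t ≥ 0. Along this ray z = -4x1 - 7x2 changes by -32 per unit t, so z → −∞.

Unbounded: there is a feasible ray along which z → −∞.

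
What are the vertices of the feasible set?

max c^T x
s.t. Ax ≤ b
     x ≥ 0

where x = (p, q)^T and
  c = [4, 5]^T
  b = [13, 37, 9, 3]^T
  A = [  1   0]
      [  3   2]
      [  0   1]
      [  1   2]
Each vertex is the intersection of two constraint boundaries that also satisfies all remaining constraints:
  p = 0 and q = 0 → (0, 0)
  p + 2q = 3 and q = 0 → (3, 0)
  p + 2q = 3 and p = 0 → (0, 1.5)

Vertices: (0, 0), (3, 0), (0, 1.5)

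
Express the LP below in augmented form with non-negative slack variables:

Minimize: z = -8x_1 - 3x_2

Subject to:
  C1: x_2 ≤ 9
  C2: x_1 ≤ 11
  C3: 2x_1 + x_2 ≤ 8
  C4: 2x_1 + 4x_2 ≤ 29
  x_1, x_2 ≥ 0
min z = -8x_1 - 3x_2

s.t.
  x_2 + s1 = 9
  x_1 + s2 = 11
  2x_1 + x_2 + s3 = 8
  2x_1 + 4x_2 + s4 = 29
  x_1, x_2, s1, s2, s3, s4 ≥ 0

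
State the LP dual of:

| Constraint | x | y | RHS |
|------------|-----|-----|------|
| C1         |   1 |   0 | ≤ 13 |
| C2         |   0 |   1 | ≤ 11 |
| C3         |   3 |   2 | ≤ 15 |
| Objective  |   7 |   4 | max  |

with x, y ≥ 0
Minimize: z = 13y1 + 11y2 + 15y3

Subject to:
  C1: -y1 - 3y3 ≤ -7
  C2: -y2 - 2y3 ≤ -4
  y1, y2, y3 ≥ 0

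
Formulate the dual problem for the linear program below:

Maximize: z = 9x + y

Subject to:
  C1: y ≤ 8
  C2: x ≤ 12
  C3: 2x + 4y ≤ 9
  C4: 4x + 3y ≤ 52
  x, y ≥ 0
Minimize: z = 8y1 + 12y2 + 9y3 + 52y4

Subject to:
  C1: -y2 - 2y3 - 4y4 ≤ -9
  C2: -y1 - 4y3 - 3y4 ≤ -1
  y1, y2, y3, y4 ≥ 0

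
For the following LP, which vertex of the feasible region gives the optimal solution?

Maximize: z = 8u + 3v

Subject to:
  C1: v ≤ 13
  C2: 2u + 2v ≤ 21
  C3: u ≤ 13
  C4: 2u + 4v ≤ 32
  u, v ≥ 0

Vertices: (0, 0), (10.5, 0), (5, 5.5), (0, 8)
Evaluating z = 8u + 3v at each vertex:
  (0, 0): z = 0
  (10.5, 0): z = 84
  (5, 5.5): z = 56.5
  (0, 8): z = 24

The largest value is z = 84, attained at (10.5, 0).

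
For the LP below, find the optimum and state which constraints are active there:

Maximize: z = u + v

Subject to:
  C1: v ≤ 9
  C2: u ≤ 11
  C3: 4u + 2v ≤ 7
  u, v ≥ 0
Optimal: u = 0, v = 3.5
Slack at optimum:
  C1: slack = 5.5
  C2: slack = 11
  C3: slack = 0 (binding)
  u ≥ 0: u = 0 (binding)
  v ≥ 0: v = 3.5
Binding constraints: C3, u ≥ 0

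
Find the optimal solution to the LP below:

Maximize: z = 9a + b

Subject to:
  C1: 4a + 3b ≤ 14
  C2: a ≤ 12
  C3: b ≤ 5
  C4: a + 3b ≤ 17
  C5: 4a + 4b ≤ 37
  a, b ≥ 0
a = 3.5, b = 0, z = 31.5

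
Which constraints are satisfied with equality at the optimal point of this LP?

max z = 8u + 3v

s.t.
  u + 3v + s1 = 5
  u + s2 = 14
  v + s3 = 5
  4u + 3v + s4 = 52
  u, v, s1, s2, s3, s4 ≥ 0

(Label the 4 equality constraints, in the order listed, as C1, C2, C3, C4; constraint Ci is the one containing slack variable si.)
Optimal: u = 5, v = 0
Slack at optimum:
  C1: slack = 0 (binding)
  C2: slack = 9
  C3: slack = 5
  C4: slack = 32
  u ≥ 0: u = 5
  v ≥ 0: v = 0 (binding)
Binding constraints: C1, v ≥ 0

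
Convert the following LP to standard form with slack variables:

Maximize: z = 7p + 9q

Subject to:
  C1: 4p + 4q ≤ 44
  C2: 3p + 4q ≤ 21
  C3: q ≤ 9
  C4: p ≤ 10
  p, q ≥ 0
max z = 7p + 9q

s.t.
  4p + 4q + s1 = 44
  3p + 4q + s2 = 21
  q + s3 = 9
  p + s4 = 10
  p, q, s1, s2, s3, s4 ≥ 0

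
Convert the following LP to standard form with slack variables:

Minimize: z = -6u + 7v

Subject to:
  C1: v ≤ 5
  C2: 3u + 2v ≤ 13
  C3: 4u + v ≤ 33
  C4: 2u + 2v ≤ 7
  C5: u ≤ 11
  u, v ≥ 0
min z = -6u + 7v

s.t.
  v + s1 = 5
  3u + 2v + s2 = 13
  4u + v + s3 = 33
  2u + 2v + s4 = 7
  u + s5 = 11
  u, v, s1, s2, s3, s4, s5 ≥ 0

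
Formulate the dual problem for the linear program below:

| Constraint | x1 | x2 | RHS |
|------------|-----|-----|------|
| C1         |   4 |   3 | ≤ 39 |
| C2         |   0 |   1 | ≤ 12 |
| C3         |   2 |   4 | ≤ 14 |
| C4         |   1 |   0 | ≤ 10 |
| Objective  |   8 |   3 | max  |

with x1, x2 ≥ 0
Minimize: z = 39y1 + 12y2 + 14y3 + 10y4

Subject to:
  C1: -4y1 - 2y3 - y4 ≤ -8
  C2: -3y1 - y2 - 4y3 ≤ -3
  y1, y2, y3, y4 ≥ 0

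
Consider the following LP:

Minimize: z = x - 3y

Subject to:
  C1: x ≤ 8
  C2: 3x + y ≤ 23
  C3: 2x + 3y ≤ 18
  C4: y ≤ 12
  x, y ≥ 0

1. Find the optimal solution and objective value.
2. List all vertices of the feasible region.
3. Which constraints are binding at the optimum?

1. x = 0, y = 6, z = -18
2. (0, 0), (7.667, 0), (7.286, 1.143), (0, 6)
3. C3, x ≥ 0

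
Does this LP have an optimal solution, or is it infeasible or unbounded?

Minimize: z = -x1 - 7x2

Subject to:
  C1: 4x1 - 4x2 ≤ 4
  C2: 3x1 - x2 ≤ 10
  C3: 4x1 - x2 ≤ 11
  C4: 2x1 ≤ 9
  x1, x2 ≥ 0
Feasible point: (0, 0) satisfies every constraint, so the LP is feasible.
Direction d = (0, 1): for each constraint row a, a·d ≤ 0 —
  (4)(0) + (-4)(1) = -4 ≤ 0
  (3)(0) + (-1)(1) = -1 ≤ 0
  (4)(0) + (-1)(1) = -1 ≤ 0
  (2)(0) + (0)(1) = 0 ≤ 0
and d ≥ 0, so (0, 0) + t·d stays feasible for every t ≥ 0. Along this ray z = -x1 - 7x2 changes by -7 per unit t, so z → −∞.

Unbounded — the objective can decrease without bound over the feasible region.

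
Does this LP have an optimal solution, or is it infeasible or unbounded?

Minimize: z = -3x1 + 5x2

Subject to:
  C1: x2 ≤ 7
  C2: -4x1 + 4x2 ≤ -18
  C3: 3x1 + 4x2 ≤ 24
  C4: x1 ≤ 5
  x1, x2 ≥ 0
The point (5, 0) satisfies every constraint, so the LP is feasible; the constraints give x1 ≤ 5 and x2 ≤ 7, which with x1, x2 ≥ 0 keep the feasible region inside a bounded box. A feasible, bounded LP attains a finite optimum at a vertex.

Evaluating z = -3x1 + 5x2 at each vertex:
  (4.5, 0): z = -13.5
  (5, 0): z = -15
  (5, 0.5): z = -12.5

Feasible with finite optimum z* = -15 at (5, 0).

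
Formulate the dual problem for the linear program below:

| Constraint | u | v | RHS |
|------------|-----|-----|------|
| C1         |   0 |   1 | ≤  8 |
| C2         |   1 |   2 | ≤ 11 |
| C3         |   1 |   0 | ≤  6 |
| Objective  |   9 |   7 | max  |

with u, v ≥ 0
Minimize: z = 8y1 + 11y2 + 6y3

Subject to:
  C1: -y2 - y3 ≤ -9
  C2: -y1 - 2y2 ≤ -7
  y1, y2, y3 ≥ 0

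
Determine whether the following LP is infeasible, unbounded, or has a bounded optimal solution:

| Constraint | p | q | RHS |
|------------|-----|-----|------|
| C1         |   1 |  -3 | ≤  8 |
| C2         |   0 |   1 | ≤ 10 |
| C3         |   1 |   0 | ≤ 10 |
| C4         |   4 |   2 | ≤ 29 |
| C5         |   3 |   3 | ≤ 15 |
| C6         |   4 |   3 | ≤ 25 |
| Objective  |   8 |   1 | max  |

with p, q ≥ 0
The point (5, 0) satisfies every constraint, so the LP is feasible; the constraints give p ≤ 10 and q ≤ 10, which with p, q ≥ 0 keep the feasible region inside a bounded box. A feasible, bounded LP attains a finite optimum at a vertex.

The LP has an optimal solution: (5, 0) with z = 40.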